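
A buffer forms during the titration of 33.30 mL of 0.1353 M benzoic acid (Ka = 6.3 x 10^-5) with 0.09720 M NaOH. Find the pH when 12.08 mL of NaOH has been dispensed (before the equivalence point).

3.75

Initial n(C6H5COOH) = 0.1353 x 0.03330 = 0.004505 mol.
n(NaOH) added = 0.09720 x 0.01208 = 0.001174 mol, converting that many moles of C6H5COOH to C6H5COO-.
Remaining n(C6H5COOH) = 0.003331 mol; n(C6H5COO-) = 0.001174 mol.
By Henderson-Hasselbalch, pH = pKa + log([A^-]/[HA]) = 4.20 + log(0.001174/0.003331) = 4.20 + (-0.45) = 3.75.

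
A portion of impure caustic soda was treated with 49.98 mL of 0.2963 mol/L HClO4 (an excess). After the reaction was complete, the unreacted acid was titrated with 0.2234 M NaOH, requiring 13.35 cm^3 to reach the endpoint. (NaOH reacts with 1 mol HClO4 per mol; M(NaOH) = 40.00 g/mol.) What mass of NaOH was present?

0.473 g

Total n(HClO4) added = 0.2963 x 0.04998 = 0.01481 mol.
n(NaOH) used = 0.2234 x 0.01335 = 0.002982 mol, which equals the excess n(HClO4).
So n(HClO4) consumed by the sample = 0.01481 - 0.002982 = 0.01183 mol.
n(NaOH) = 0.01183 / 1 = 0.01183 mol.
mass = 0.01183 mol x 40.00 g/mol = 0.473 g.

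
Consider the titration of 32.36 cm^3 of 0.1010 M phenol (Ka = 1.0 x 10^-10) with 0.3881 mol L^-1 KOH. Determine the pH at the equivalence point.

11.45

n(C6H5OH) = 0.1010 x 0.03236 = 0.003268 mol; V(KOH) at equivalence = 0.003268/0.3881 = 0.008421 L.
At equivalence all the acid is converted to C6H5O-; total volume = 0.03236 + 0.008421 = 0.04078 L, so [C6H5O-] = 0.003268/0.04078 = 0.08014 M.
Kb = Kw/Ka = 1.0e-14 / 1.0 x 10^-10 = 0.000100.
[OH^-] = sqrt(Kb x [C6H5O-]) = sqrt(0.000100 x 0.08014) = 0.00283 M.
pOH = 2.55, so pH = 14.00 - 2.55 = 11.45.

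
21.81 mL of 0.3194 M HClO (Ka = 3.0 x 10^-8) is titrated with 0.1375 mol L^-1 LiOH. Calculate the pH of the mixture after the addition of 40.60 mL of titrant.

Initial n(HClO) = 0.3194 x 0.02181 = 0.006966 mol.
n(LiOH) added = 0.1375 x 0.04060 = 0.005583 mol, converting that many moles of HClO to ClO-.
Remaining n(HClO) = 0.001384 mol; n(ClO-) = 0.005583 mol.
By Henderson-Hasselbalch, pH = pKa + log([A^-]/[HA]) = 7.52 + log(0.005583/0.001384) = 7.52 + (+0.61) = 8.13.

8.13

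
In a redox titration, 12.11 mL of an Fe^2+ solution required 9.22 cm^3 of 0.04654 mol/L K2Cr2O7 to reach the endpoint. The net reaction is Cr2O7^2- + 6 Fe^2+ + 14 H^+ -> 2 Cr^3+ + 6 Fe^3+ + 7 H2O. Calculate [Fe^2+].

0.213 M

n(K2Cr2O7) = 0.04654 x 0.009220 = 0.0004291 mol.
From the balanced equation, 1 mol K2Cr2O7 reacts with 6 mol Fe^2+, so n(Fe^2+) = 0.0004291 x 6/1 = 0.002575 mol.
[Fe^2+] = 0.002575 / 0.01211 L = 0.213 M.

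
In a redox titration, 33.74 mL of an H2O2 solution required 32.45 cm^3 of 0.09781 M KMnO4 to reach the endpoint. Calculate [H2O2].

n(KMnO4) = 0.09781 x 0.03245 = 0.003174 mol.
From the balanced equation, 2 mol KMnO4 reacts with 5 mol H2O2, so n(H2O2) = 0.003174 x 5/2 = 0.007935 mol.
[H2O2] = 0.007935 / 0.03374 L = 0.235 M.

0.235 M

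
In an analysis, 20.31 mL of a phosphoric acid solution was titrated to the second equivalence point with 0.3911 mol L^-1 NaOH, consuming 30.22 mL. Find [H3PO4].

n(NaOH) = 0.3911 x 0.03022 = 0.01182 mol.
At the second equivalence point, 2 mol OH^- react per mol H3PO4, so n(H3PO4) = 0.01182 / 2 = 0.005910 mol.
[H3PO4] = 0.005910 / 0.02031 L = 0.291 M.

0.291 M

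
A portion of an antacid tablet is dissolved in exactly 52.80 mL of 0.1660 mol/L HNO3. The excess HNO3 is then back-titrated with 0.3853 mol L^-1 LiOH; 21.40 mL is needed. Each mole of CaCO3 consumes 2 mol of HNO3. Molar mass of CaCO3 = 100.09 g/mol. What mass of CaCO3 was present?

0.0260 g

Total n(HNO3) added = 0.1660 x 0.05280 = 0.008765 mol.
n(LiOH) used = 0.3853 x 0.02140 = 0.008245 mol, which equals the excess n(HNO3).
So n(HNO3) consumed by the sample = 0.008765 - 0.008245 = 0.0005194 mol.
n(CaCO3) = 0.0005194 / 2 = 0.0002597 mol.
mass = 0.0002597 mol x 100.09 g/mol = 0.0260 g.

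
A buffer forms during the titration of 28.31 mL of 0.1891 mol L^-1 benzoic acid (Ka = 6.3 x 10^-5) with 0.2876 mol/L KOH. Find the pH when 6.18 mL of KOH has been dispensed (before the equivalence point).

Initial n(C6H5COOH) = 0.1891 x 0.02831 = 0.005353 mol.
n(KOH) added = 0.2876 x 0.006180 = 0.001777 mol, converting that many moles of C6H5COOH to C6H5COO-.
Remaining n(C6H5COOH) = 0.003576 mol; n(C6H5COO-) = 0.001777 mol.
By Henderson-Hasselbalch, pH = pKa + log([A^-]/[HA]) = 4.20 + log(0.001777/0.003576) = 4.20 + (-0.30) = 3.90.

3.90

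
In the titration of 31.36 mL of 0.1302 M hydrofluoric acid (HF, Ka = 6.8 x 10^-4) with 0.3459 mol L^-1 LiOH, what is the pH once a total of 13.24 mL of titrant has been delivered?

n(acid) = 0.1302 x 0.03136 = 0.004083 mol; n(LiOH) added = 0.3459 x 0.01324 = 0.004580 mol.
Base is in excess by 0.004580 - 0.004083 = 0.0004966 mol in a total volume of 0.04460 L.
[OH^-] = 0.0004966/0.04460 = 0.01114 M, so pOH = 1.95 and pH = 14.00 - 1.95 = 12.05.

12.05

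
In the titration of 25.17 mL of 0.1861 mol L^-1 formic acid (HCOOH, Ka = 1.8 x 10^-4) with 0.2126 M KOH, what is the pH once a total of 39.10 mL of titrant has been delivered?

12.75

n(acid) = 0.1861 x 0.02517 = 0.004684 mol; n(KOH) added = 0.2126 x 0.03910 = 0.008313 mol.
Base is in excess by 0.008313 - 0.004684 = 0.003629 mol in a total volume of 0.06427 L.
[OH^-] = 0.003629/0.06427 = 0.05646 M, so pOH = 1.25 and pH = 14.00 - 1.25 = 12.75.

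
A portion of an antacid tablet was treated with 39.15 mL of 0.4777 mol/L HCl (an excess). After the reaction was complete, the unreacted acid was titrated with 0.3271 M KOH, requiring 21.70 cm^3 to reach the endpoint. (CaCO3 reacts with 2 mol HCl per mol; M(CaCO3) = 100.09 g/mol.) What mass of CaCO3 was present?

Total n(HCl) added = 0.4777 x 0.03915 = 0.01870 mol.
n(KOH) used = 0.3271 x 0.02170 = 0.007098 mol, which equals the excess n(HCl).
So n(HCl) consumed by the sample = 0.01870 - 0.007098 = 0.01160 mol.
n(CaCO3) = 0.01160 / 2 = 0.005802 mol.
mass = 0.005802 mol x 100.09 g/mol = 0.581 g.

0.581 g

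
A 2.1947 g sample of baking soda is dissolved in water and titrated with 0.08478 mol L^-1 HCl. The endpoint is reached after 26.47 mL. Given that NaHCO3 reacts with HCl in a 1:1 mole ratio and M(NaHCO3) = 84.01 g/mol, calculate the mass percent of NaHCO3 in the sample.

8.59%

n(HCl) = 0.08478 x 0.02647 = 0.002244 mol.
n(NaHCO3) = 0.002244 / 1 = 0.002244 mol.
mass of NaHCO3 = 0.002244 x 84.01 = 0.1885 g.
% purity = 0.1885 / 2.1947 x 100 = 8.59%.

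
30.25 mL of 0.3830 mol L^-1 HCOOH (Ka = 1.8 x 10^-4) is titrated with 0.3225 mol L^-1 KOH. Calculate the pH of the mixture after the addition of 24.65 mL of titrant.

4.08

Initial n(HCOOH) = 0.3830 x 0.03025 = 0.01159 mol.
n(KOH) added = 0.3225 x 0.02465 = 0.007950 mol, converting that many moles of HCOOH to HCOO-.
Remaining n(HCOOH) = 0.003636 mol; n(HCOO-) = 0.007950 mol.
By Henderson-Hasselbalch, pH = pKa + log([A^-]/[HA]) = 3.74 + log(0.007950/0.003636) = 3.74 + (+0.34) = 4.08.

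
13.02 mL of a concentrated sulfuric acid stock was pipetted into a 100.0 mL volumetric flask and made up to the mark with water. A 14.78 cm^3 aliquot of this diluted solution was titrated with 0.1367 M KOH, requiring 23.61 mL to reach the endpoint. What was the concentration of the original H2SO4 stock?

n(KOH) = 0.1367 x 0.02361 = 0.003227 mol.
n(H2SO4) in the aliquot = 0.003227 x 1/2 = 0.001614 mol.
[diluted H2SO4] = 0.001614 / 0.01478 = 0.1092 M.
Dilution factor = 100.0/13.02 = 7.680, so [stock] = 0.1092 x 7.680 = 0.839 M.

0.839 M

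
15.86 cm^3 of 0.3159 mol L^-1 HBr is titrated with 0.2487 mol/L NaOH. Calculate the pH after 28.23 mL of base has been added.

12.66

n(acid) = 0.3159 x 0.01586 = 0.005010 mol; n(NaOH) added = 0.2487 x 0.02823 = 0.007021 mol.
Base is in excess by 0.007021 - 0.005010 = 0.002011 mol in a total volume of 0.04409 L.
[OH^-] = 0.002011/0.04409 = 0.04560 M, so pOH = 1.34 and pH = 14.00 - 1.34 = 12.66.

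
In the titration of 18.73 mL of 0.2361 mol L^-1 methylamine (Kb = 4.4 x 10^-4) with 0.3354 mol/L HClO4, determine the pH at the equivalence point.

n(CH3NH2) = 0.2361 x 0.01873 = 0.004422 mol; V(HClO4) at equivalence = 0.004422/0.3354 = 0.01318 L.
At equivalence the base is fully converted to CH3NH3+; total volume = 0.03191 L, so [CH3NH3+] = 0.004422/0.03191 = 0.1386 M.
Ka(CH3NH3+) = Kw/Kb = 1.0e-14 / 4.4 x 10^-4 = 2.27e-11.
[H^+] = sqrt(Ka x [CH3NH3+]) = sqrt(2.27e-11 x 0.1386) = 1.77e-6 M.
pH = -log(1.77e-6) = 5.75.

5.75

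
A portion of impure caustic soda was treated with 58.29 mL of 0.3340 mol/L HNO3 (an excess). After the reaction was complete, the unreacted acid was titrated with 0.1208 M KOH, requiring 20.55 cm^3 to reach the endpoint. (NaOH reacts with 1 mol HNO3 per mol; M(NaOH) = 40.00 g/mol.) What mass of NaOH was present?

Total n(HNO3) added = 0.3340 x 0.05829 = 0.01947 mol.
n(KOH) used = 0.1208 x 0.02055 = 0.002482 mol, which equals the excess n(HNO3).
So n(HNO3) consumed by the sample = 0.01947 - 0.002482 = 0.01699 mol.
n(NaOH) = 0.01699 / 1 = 0.01699 mol.
mass = 0.01699 mol x 40.00 g/mol = 0.679 g.

0.679 g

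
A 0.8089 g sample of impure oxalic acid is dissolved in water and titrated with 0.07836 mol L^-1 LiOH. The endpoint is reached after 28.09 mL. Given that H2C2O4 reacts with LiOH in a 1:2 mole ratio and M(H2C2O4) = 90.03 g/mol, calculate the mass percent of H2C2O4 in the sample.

12.2%

n(LiOH) = 0.07836 x 0.02809 = 0.002201 mol.
n(H2C2O4) = 0.002201 / 2 = 0.001101 mol.
mass of H2C2O4 = 0.001101 x 90.03 = 0.09908 g.
% purity = 0.09908 / 0.8089 x 100 = 12.2%.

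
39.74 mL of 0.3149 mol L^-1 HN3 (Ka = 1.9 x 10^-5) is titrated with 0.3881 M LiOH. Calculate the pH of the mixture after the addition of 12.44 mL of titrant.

4.52

Initial n(HN3) = 0.3149 x 0.03974 = 0.01251 mol.
n(LiOH) added = 0.3881 x 0.01244 = 0.004828 mol, converting that many moles of HN3 to N3-.
Remaining n(HN3) = 0.007686 mol; n(N3-) = 0.004828 mol.
By Henderson-Hasselbalch, pH = pKa + log([A^-]/[HA]) = 4.72 + log(0.004828/0.007686) = 4.72 + (-0.20) = 4.52.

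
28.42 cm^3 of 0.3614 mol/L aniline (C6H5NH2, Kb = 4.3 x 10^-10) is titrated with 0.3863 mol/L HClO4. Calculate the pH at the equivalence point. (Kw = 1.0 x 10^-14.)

2.68

n(C6H5NH2) = 0.3614 x 0.02842 = 0.01027 mol; V(HClO4) at equivalence = 0.01027/0.3863 = 0.02659 L.
At equivalence the base is fully converted to C6H5NH3+; total volume = 0.05501 L, so [C6H5NH3+] = 0.01027/0.05501 = 0.1867 M.
Ka(C6H5NH3+) = Kw/Kb = 1.0e-14 / 4.3 x 10^-10 = 2.33e-5.
[H^+] = sqrt(Ka x [C6H5NH3+]) = sqrt(2.33e-5 x 0.1867) = 0.00208 M.
pH = -log(0.00208) = 2.68.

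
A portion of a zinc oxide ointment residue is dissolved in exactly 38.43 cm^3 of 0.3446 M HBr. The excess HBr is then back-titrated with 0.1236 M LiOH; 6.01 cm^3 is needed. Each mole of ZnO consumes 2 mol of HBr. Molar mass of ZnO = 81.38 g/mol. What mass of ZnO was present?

Total n(HBr) added = 0.3446 x 0.03843 = 0.01324 mol.
n(LiOH) used = 0.1236 x 0.006010 = 0.0007428 mol, which equals the excess n(HBr).
So n(HBr) consumed by the sample = 0.01324 - 0.0007428 = 0.01250 mol.
n(ZnO) = 0.01250 / 2 = 0.006250 mol.
mass = 0.006250 mol x 81.38 g/mol = 0.509 g.

0.509 g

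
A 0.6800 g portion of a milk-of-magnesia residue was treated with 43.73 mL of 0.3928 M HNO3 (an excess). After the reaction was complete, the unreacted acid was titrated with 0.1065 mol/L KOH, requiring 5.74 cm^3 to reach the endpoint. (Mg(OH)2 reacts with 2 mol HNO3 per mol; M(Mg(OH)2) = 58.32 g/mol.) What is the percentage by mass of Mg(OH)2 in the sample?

Total n(HNO3) added = 0.3928 x 0.04373 = 0.01718 mol.
n(KOH) used = 0.1065 x 0.005740 = 0.0006113 mol, which equals the excess n(HNO3).
So n(HNO3) consumed by the sample = 0.01718 - 0.0006113 = 0.01657 mol.
n(Mg(OH)2) = 0.01657 / 2 = 0.008283 mol.
mass Mg(OH)2 = 0.008283 x 58.32 = 0.4831 g, so %Mg(OH)2 = 0.4831/0.6800 x 100 = 71.0%.

71.0%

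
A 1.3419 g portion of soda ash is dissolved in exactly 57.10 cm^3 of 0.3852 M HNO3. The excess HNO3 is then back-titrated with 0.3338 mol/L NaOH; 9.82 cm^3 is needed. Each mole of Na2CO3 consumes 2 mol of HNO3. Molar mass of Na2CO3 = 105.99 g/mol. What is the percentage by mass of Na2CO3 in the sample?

73.9%

Total n(HNO3) added = 0.3852 x 0.05710 = 0.02199 mol.
n(NaOH) used = 0.3338 x 0.009820 = 0.003278 mol, which equals the excess n(HNO3).
So n(HNO3) consumed by the sample = 0.02199 - 0.003278 = 0.01872 mol.
n(Na2CO3) = 0.01872 / 2 = 0.009359 mol.
mass Na2CO3 = 0.009359 x 105.99 = 0.9919 g, so %Na2CO3 = 0.9919/1.3419 x 100 = 73.9%.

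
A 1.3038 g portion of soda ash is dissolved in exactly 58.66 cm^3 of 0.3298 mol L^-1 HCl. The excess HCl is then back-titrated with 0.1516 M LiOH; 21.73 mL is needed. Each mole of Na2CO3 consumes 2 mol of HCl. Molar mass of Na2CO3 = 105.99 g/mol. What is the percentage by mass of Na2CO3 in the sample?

Total n(HCl) added = 0.3298 x 0.05866 = 0.01935 mol.
n(LiOH) used = 0.1516 x 0.02173 = 0.003294 mol, which equals the excess n(HCl).
So n(HCl) consumed by the sample = 0.01935 - 0.003294 = 0.01605 mol.
n(Na2CO3) = 0.01605 / 2 = 0.008026 mol.
mass Na2CO3 = 0.008026 x 105.99 = 0.8507 g, so %Na2CO3 = 0.8507/1.3038 x 100 = 65.2%.

65.2%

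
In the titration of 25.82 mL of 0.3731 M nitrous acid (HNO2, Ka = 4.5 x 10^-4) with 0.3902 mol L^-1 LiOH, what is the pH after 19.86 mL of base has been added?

3.96

Initial n(HNO2) = 0.3731 x 0.02582 = 0.009633 mol.
n(LiOH) added = 0.3902 x 0.01986 = 0.007749 mol, converting that many moles of HNO2 to NO2-.
Remaining n(HNO2) = 0.001884 mol; n(NO2-) = 0.007749 mol.
By Henderson-Hasselbalch, pH = pKa + log([A^-]/[HA]) = 3.35 + log(0.007749/0.001884) = 3.35 + (+0.61) = 3.96.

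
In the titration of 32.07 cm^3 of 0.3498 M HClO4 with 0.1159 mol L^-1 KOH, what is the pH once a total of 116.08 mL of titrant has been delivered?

n(acid) = 0.3498 x 0.03207 = 0.01122 mol; n(KOH) added = 0.1159 x 0.1161 = 0.01345 mol.
Base is in excess by 0.01345 - 0.01122 = 0.002236 mol in a total volume of 0.1482 L.
[OH^-] = 0.002236/0.1482 = 0.01509 M, so pOH = 1.82 and pH = 14.00 - 1.82 = 12.18.

12.18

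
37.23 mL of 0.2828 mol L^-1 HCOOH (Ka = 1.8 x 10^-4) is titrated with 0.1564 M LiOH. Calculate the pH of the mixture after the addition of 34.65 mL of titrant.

Initial n(HCOOH) = 0.2828 x 0.03723 = 0.01053 mol.
n(LiOH) added = 0.1564 x 0.03465 = 0.005419 mol, converting that many moles of HCOOH to HCOO-.
Remaining n(HCOOH) = 0.005109 mol; n(HCOO-) = 0.005419 mol.
By Henderson-Hasselbalch, pH = pKa + log([A^-]/[HA]) = 3.74 + log(0.005419/0.005109) = 3.74 + (+0.03) = 3.77.

3.77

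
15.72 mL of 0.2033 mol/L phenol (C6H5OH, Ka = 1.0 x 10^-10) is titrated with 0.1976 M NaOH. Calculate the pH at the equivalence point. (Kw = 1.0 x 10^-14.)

11.50

n(C6H5OH) = 0.2033 x 0.01572 = 0.003196 mol; V(NaOH) at equivalence = 0.003196/0.1976 = 0.01617 L.
At equivalence all the acid is converted to C6H5O-; total volume = 0.01572 + 0.01617 = 0.03189 L, so [C6H5O-] = 0.003196/0.03189 = 0.1002 M.
Kb = Kw/Ka = 1.0e-14 / 1.0 x 10^-10 = 0.000100.
[OH^-] = sqrt(Kb x [C6H5O-]) = sqrt(0.000100 x 0.1002) = 0.00317 M.
pOH = 2.50, so pH = 14.00 - 2.50 = 11.50.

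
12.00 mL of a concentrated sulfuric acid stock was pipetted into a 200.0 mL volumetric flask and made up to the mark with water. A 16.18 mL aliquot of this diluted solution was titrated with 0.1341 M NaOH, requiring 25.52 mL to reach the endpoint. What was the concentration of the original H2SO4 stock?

n(NaOH) = 0.1341 x 0.02552 = 0.003422 mol.
n(H2SO4) in the aliquot = 0.003422 x 1/2 = 0.001711 mol.
[diluted H2SO4] = 0.001711 / 0.01618 = 0.1058 M.
Dilution factor = 200.0/12.00 = 16.67, so [stock] = 0.1058 x 16.67 = 1.76 M.

1.76 M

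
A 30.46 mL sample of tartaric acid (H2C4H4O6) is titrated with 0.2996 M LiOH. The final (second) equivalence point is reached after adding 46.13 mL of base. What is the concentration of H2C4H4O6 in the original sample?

n(LiOH) = 0.2996 x 0.04613 = 0.01382 mol.
At the final (second) equivalence point, 2 mol OH^- react per mol H2C4H4O6, so n(H2C4H4O6) = 0.01382 / 2 = 0.006910 mol.
[H2C4H4O6] = 0.006910 / 0.03046 L = 0.227 M.

0.227 M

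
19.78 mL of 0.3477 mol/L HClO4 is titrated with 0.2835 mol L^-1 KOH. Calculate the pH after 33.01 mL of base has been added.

n(acid) = 0.3477 x 0.01978 = 0.006878 mol; n(KOH) added = 0.2835 x 0.03301 = 0.009358 mol.
Base is in excess by 0.009358 - 0.006878 = 0.002481 mol in a total volume of 0.05279 L.
[OH^-] = 0.002481/0.05279 = 0.04699 M, so pOH = 1.33 and pH = 14.00 - 1.33 = 12.67.

12.67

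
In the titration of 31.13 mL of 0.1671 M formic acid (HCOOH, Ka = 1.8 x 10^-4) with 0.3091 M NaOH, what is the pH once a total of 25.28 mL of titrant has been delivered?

n(acid) = 0.1671 x 0.03113 = 0.005202 mol; n(NaOH) added = 0.3091 x 0.02528 = 0.007814 mol.
Base is in excess by 0.007814 - 0.005202 = 0.002612 mol in a total volume of 0.05641 L.
[OH^-] = 0.002612/0.05641 = 0.04631 M, so pOH = 1.33 and pH = 14.00 - 1.33 = 12.67.

12.67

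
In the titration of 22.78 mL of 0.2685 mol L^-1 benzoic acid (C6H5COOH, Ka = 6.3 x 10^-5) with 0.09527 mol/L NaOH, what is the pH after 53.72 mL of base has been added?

Initial n(C6H5COOH) = 0.2685 x 0.02278 = 0.006116 mol.
n(NaOH) added = 0.09527 x 0.05372 = 0.005118 mol, converting that many moles of C6H5COOH to C6H5COO-.
Remaining n(C6H5COOH) = 0.0009985 mol; n(C6H5COO-) = 0.005118 mol.
By Henderson-Hasselbalch, pH = pKa + log([A^-]/[HA]) = 4.20 + log(0.005118/0.0009985) = 4.20 + (+0.71) = 4.91.

4.91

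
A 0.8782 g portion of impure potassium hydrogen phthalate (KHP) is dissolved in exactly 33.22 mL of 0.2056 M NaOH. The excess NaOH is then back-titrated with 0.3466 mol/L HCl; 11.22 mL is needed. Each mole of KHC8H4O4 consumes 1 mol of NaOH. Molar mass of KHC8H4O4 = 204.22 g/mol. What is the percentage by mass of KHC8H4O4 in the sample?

Total n(NaOH) added = 0.2056 x 0.03322 = 0.006830 mol.
n(HCl) used = 0.3466 x 0.01122 = 0.003889 mol, which equals the excess n(NaOH).
So n(NaOH) consumed by the sample = 0.006830 - 0.003889 = 0.002941 mol.
n(KHC8H4O4) = 0.002941 / 1 = 0.002941 mol.
mass KHC8H4O4 = 0.002941 x 204.22 = 0.6006 g, so %KHC8H4O4 = 0.6006/0.8782 x 100 = 68.4%.

68.4%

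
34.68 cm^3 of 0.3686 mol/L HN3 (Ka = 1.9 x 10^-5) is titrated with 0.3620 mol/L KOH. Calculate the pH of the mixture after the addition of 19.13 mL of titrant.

Initial n(HN3) = 0.3686 x 0.03468 = 0.01278 mol.
n(KOH) added = 0.3620 x 0.01913 = 0.006925 mol, converting that many moles of HN3 to N3-.
Remaining n(HN3) = 0.005858 mol; n(N3-) = 0.006925 mol.
By Henderson-Hasselbalch, pH = pKa + log([A^-]/[HA]) = 4.72 + log(0.006925/0.005858) = 4.72 + (+0.07) = 4.79.

4.79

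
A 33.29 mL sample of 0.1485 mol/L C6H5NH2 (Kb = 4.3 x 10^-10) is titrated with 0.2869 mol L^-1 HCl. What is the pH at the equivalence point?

2.82

n(C6H5NH2) = 0.1485 x 0.03329 = 0.004944 mol; V(HCl) at equivalence = 0.004944/0.2869 = 0.01723 L.
At equivalence the base is fully converted to C6H5NH3+; total volume = 0.05052 L, so [C6H5NH3+] = 0.004944/0.05052 = 0.09785 M.
Ka(C6H5NH3+) = Kw/Kb = 1.0e-14 / 4.3 x 10^-10 = 2.33e-5.
[H^+] = sqrt(Ka x [C6H5NH3+]) = sqrt(2.33e-5 x 0.09785) = 0.00151 M.
pH = -log(0.00151) = 2.82.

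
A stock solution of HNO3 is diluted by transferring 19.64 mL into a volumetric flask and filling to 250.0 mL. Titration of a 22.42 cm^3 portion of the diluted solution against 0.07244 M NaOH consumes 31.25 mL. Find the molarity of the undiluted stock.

1.29 M

n(NaOH) = 0.07244 x 0.03125 = 0.002264 mol.
n(HNO3) in the aliquot = 0.002264 mol.
[diluted HNO3] = 0.002264 / 0.02242 = 0.1010 M.
Dilution factor = 250.0/19.64 = 12.73, so [stock] = 0.1010 x 12.73 = 1.29 M.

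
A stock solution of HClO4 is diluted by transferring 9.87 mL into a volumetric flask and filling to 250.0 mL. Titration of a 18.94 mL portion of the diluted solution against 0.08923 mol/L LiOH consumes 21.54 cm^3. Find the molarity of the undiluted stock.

2.57 M

n(LiOH) = 0.08923 x 0.02154 = 0.001922 mol.
n(HClO4) in the aliquot = 0.001922 mol.
[diluted HClO4] = 0.001922 / 0.01894 = 0.1015 M.
Dilution factor = 250.0/9.870 = 25.33, so [stock] = 0.1015 x 25.33 = 2.57 M.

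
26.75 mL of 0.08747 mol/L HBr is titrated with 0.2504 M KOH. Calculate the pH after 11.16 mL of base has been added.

n(acid) = 0.08747 x 0.02675 = 0.002340 mol; n(KOH) added = 0.2504 x 0.01116 = 0.002794 mol.
Base is in excess by 0.002794 - 0.002340 = 0.0004546 mol in a total volume of 0.03791 L.
[OH^-] = 0.0004546/0.03791 = 0.01199 M, so pOH = 1.92 and pH = 14.00 - 1.92 = 12.08.

12.08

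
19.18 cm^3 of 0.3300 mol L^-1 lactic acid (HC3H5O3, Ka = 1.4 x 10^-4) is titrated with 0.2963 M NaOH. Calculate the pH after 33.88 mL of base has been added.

n(acid) = 0.3300 x 0.01918 = 0.006329 mol; n(NaOH) added = 0.2963 x 0.03388 = 0.01004 mol.
Base is in excess by 0.01004 - 0.006329 = 0.003709 mol in a total volume of 0.05306 L.
[OH^-] = 0.003709/0.05306 = 0.06991 M, so pOH = 1.16 and pH = 14.00 - 1.16 = 12.84.

12.84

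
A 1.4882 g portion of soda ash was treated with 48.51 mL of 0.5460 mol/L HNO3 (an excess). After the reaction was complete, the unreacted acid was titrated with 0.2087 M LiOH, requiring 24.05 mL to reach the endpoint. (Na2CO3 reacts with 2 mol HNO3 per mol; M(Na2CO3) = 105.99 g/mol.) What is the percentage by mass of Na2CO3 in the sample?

76.4%

Total n(HNO3) added = 0.5460 x 0.04851 = 0.02649 mol.
n(LiOH) used = 0.2087 x 0.02405 = 0.005019 mol, which equals the excess n(HNO3).
So n(HNO3) consumed by the sample = 0.02649 - 0.005019 = 0.02147 mol.
n(Na2CO3) = 0.02147 / 2 = 0.01073 mol.
mass Na2CO3 = 0.01073 x 105.99 = 1.138 g, so %Na2CO3 = 1.138/1.4882 x 100 = 76.4%.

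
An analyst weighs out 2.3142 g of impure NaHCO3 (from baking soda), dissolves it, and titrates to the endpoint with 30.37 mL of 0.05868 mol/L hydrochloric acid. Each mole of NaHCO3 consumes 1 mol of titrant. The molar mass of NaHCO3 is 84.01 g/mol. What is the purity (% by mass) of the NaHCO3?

n(HCl) = 0.05868 x 0.03037 = 0.001782 mol.
n(NaHCO3) = 0.001782 / 1 = 0.001782 mol.
mass of NaHCO3 = 0.001782 x 84.01 = 0.1497 g.
% purity = 0.1497 / 2.3142 x 100 = 6.47%.

6.47%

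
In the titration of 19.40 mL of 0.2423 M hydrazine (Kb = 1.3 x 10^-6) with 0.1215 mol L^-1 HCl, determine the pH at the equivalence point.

n(N2H4) = 0.2423 x 0.01940 = 0.004701 mol; V(HCl) at equivalence = 0.004701/0.1215 = 0.03869 L.
At equivalence the base is fully converted to N2H5+; total volume = 0.05809 L, so [N2H5+] = 0.004701/0.05809 = 0.08092 M.
Ka(N2H5+) = Kw/Kb = 1.0e-14 / 1.3 x 10^-6 = 7.69e-9.
[H^+] = sqrt(Ka x [N2H5+]) = sqrt(7.69e-9 x 0.08092) = 2.49e-5 M.
pH = -log(2.49e-5) = 4.60.

4.60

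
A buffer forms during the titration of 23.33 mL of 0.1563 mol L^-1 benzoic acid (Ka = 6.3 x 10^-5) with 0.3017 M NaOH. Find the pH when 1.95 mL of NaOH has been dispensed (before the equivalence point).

Initial n(C6H5COOH) = 0.1563 x 0.02333 = 0.003646 mol.
n(NaOH) added = 0.3017 x 0.001950 = 0.0005883 mol, converting that many moles of C6H5COOH to C6H5COO-.
Remaining n(C6H5COOH) = 0.003058 mol; n(C6H5COO-) = 0.0005883 mol.
By Henderson-Hasselbalch, pH = pKa + log([A^-]/[HA]) = 4.20 + log(0.0005883/0.003058) = 4.20 + (-0.72) = 3.48.

3.48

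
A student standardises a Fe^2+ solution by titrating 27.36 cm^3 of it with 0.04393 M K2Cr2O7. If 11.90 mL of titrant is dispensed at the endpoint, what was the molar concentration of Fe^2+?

n(K2Cr2O7) = 0.04393 x 0.01190 = 0.0005228 mol.
From the balanced equation, 1 mol K2Cr2O7 reacts with 6 mol Fe^2+, so n(Fe^2+) = 0.0005228 x 6/1 = 0.003137 mol.
[Fe^2+] = 0.003137 / 0.02736 L = 0.115 M.

0.115 M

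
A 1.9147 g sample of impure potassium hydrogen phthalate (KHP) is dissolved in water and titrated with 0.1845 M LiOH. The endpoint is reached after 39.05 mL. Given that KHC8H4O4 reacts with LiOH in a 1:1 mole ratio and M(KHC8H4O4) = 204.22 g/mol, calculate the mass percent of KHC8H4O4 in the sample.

76.8%

n(LiOH) = 0.1845 x 0.03905 = 0.007205 mol.
n(KHC8H4O4) = 0.007205 / 1 = 0.007205 mol.
mass of KHC8H4O4 = 0.007205 x 204.22 = 1.471 g.
% purity = 1.471 / 1.9147 x 100 = 76.8%.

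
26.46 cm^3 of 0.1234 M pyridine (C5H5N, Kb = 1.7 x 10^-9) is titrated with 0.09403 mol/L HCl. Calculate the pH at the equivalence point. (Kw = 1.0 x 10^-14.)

n(C5H5N) = 0.1234 x 0.02646 = 0.003265 mol; V(HCl) at equivalence = 0.003265/0.09403 = 0.03472 L.
At equivalence the base is fully converted to C5H5NH+; total volume = 0.06118 L, so [C5H5NH+] = 0.003265/0.06118 = 0.05337 M.
Ka(C5H5NH+) = Kw/Kb = 1.0e-14 / 1.7 x 10^-9 = 5.88e-6.
[H^+] = sqrt(Ka x [C5H5NH+]) = sqrt(5.88e-6 x 0.05337) = 0.000560 M.
pH = -log(0.000560) = 3.25.

3.25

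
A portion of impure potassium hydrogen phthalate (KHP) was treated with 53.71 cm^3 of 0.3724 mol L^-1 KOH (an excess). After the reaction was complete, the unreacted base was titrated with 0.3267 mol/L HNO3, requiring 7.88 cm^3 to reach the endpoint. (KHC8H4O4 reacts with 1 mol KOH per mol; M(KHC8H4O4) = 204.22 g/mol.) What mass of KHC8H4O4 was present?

Total n(KOH) added = 0.3724 x 0.05371 = 0.02000 mol.
n(HNO3) used = 0.3267 x 0.007880 = 0.002574 mol, which equals the excess n(KOH).
So n(KOH) consumed by the sample = 0.02000 - 0.002574 = 0.01743 mol.
n(KHC8H4O4) = 0.01743 / 1 = 0.01743 mol.
mass = 0.01743 mol x 204.22 g/mol = 3.56 g.

3.56 g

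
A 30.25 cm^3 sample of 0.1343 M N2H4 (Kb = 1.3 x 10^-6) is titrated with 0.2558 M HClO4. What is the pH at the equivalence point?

n(N2H4) = 0.1343 x 0.03025 = 0.004063 mol; V(HClO4) at equivalence = 0.004063/0.2558 = 0.01588 L.
At equivalence the base is fully converted to N2H5+; total volume = 0.04613 L, so [N2H5+] = 0.004063/0.04613 = 0.08806 M.
Ka(N2H5+) = Kw/Kb = 1.0e-14 / 1.3 x 10^-6 = 7.69e-9.
[H^+] = sqrt(Ka x [N2H5+]) = sqrt(7.69e-9 x 0.08806) = 2.60e-5 M.
pH = -log(2.60e-5) = 4.58.

4.58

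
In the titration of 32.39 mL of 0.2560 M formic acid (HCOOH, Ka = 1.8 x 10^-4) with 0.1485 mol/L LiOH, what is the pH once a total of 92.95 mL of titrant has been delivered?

n(acid) = 0.2560 x 0.03239 = 0.008292 mol; n(LiOH) added = 0.1485 x 0.09295 = 0.01380 mol.
Base is in excess by 0.01380 - 0.008292 = 0.005511 mol in a total volume of 0.1253 L.
[OH^-] = 0.005511/0.1253 = 0.04397 M, so pOH = 1.36 and pH = 14.00 - 1.36 = 12.64.

12.64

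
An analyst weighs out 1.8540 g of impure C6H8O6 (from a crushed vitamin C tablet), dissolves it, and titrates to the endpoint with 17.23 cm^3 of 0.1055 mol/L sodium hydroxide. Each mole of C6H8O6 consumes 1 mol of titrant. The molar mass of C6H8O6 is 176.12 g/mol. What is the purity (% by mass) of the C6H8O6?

17.3%

n(NaOH) = 0.1055 x 0.01723 = 0.001818 mol.
n(C6H8O6) = 0.001818 / 1 = 0.001818 mol.
mass of C6H8O6 = 0.001818 x 176.12 = 0.3201 g.
% purity = 0.3201 / 1.8540 x 100 = 17.3%.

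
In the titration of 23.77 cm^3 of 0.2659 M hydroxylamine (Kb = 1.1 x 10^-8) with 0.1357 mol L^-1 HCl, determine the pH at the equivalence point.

n(NH2OH) = 0.2659 x 0.02377 = 0.006320 mol; V(HCl) at equivalence = 0.006320/0.1357 = 0.04658 L.
At equivalence the base is fully converted to NH3OH+; total volume = 0.07035 L, so [NH3OH+] = 0.006320/0.07035 = 0.08985 M.
Ka(NH3OH+) = Kw/Kb = 1.0e-14 / 1.1 x 10^-8 = 9.09e-7.
[H^+] = sqrt(Ka x [NH3OH+]) = sqrt(9.09e-7 x 0.08985) = 0.000286 M.
pH = -log(0.000286) = 3.54.

3.54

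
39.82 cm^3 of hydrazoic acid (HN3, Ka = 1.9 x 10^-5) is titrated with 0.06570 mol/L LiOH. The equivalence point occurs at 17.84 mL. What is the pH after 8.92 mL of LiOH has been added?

4.72

8.92 mL is exactly half the equivalence volume (17.84/2), i.e. the half-equivalence point.
There, n(HA) = n(A^-), so pH = pKa = -log(1.9 x 10^-5) = 4.72.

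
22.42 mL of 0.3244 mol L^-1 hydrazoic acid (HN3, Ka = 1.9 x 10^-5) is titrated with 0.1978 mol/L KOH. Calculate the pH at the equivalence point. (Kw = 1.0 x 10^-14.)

n(HN3) = 0.3244 x 0.02242 = 0.007273 mol; V(KOH) at equivalence = 0.007273/0.1978 = 0.03677 L.
At equivalence all the acid is converted to N3-; total volume = 0.02242 + 0.03677 = 0.05919 L, so [N3-] = 0.007273/0.05919 = 0.1229 M.
Kb = Kw/Ka = 1.0e-14 / 1.9 x 10^-5 = 5.26e-10.
[OH^-] = sqrt(Kb x [N3-]) = sqrt(5.26e-10 x 0.1229) = 8.04e-6 M.
pOH = 5.09, so pH = 14.00 - 5.09 = 8.91.

8.91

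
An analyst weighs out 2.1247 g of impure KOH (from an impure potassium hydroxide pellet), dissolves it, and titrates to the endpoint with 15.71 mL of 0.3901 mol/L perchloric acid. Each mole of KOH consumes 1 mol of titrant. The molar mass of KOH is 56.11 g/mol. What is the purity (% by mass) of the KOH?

n(HClO4) = 0.3901 x 0.01571 = 0.006128 mol.
n(KOH) = 0.006128 / 1 = 0.006128 mol.
mass of KOH = 0.006128 x 56.11 = 0.3439 g.
% purity = 0.3439 / 2.1247 x 100 = 16.2%.

16.2%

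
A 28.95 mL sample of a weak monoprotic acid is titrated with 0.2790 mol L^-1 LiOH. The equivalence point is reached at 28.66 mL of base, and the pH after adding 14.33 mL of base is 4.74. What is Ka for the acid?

1.8 x 10^-5

14.33 mL is half of the equivalence volume, so this is the half-equivalence point where [HA] = [A^-].
At half-equivalence pH = pKa, so pKa = 4.74.
Ka = 10^(-4.74) = 1.8 x 10^-5.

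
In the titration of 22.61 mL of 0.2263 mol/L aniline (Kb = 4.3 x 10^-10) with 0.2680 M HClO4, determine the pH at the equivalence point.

2.77

n(C6H5NH2) = 0.2263 x 0.02261 = 0.005117 mol; V(HClO4) at equivalence = 0.005117/0.2680 = 0.01909 L.
At equivalence the base is fully converted to C6H5NH3+; total volume = 0.04170 L, so [C6H5NH3+] = 0.005117/0.04170 = 0.1227 M.
Ka(C6H5NH3+) = Kw/Kb = 1.0e-14 / 4.3 x 10^-10 = 2.33e-5.
[H^+] = sqrt(Ka x [C6H5NH3+]) = sqrt(2.33e-5 x 0.1227) = 0.00169 M.
pH = -log(0.00169) = 2.77.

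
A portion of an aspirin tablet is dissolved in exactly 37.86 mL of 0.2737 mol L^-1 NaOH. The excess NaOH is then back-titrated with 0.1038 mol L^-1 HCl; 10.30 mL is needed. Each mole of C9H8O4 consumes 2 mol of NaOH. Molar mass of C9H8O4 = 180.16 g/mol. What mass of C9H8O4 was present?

Total n(NaOH) added = 0.2737 x 0.03786 = 0.01036 mol.
n(HCl) used = 0.1038 x 0.01030 = 0.001069 mol, which equals the excess n(NaOH).
So n(NaOH) consumed by the sample = 0.01036 - 0.001069 = 0.009293 mol.
n(C9H8O4) = 0.009293 / 2 = 0.004647 mol.
mass = 0.004647 mol x 180.16 g/mol = 0.837 g.

0.837 g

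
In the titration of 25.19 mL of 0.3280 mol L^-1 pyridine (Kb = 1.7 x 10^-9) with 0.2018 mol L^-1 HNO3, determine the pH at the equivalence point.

n(C5H5N) = 0.3280 x 0.02519 = 0.008262 mol; V(HNO3) at equivalence = 0.008262/0.2018 = 0.04094 L.
At equivalence the base is fully converted to C5H5NH+; total volume = 0.06613 L, so [C5H5NH+] = 0.008262/0.06613 = 0.1249 M.
Ka(C5H5NH+) = Kw/Kb = 1.0e-14 / 1.7 x 10^-9 = 5.88e-6.
[H^+] = sqrt(Ka x [C5H5NH+]) = sqrt(5.88e-6 x 0.1249) = 0.000857 M.
pH = -log(0.000857) = 3.07.

3.07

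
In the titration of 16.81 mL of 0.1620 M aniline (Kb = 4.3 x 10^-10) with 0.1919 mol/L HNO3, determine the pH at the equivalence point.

n(C6H5NH2) = 0.1620 x 0.01681 = 0.002723 mol; V(HNO3) at equivalence = 0.002723/0.1919 = 0.01419 L.
At equivalence the base is fully converted to C6H5NH3+; total volume = 0.03100 L, so [C6H5NH3+] = 0.002723/0.03100 = 0.08784 M.
Ka(C6H5NH3+) = Kw/Kb = 1.0e-14 / 4.3 x 10^-10 = 2.33e-5.
[H^+] = sqrt(Ka x [C6H5NH3+]) = sqrt(2.33e-5 x 0.08784) = 0.00143 M.
pH = -log(0.00143) = 2.84.

2.84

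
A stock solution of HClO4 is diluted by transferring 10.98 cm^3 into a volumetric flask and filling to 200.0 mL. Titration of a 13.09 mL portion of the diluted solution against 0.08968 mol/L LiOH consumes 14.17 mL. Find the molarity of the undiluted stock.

1.77 M

n(LiOH) = 0.08968 x 0.01417 = 0.001271 mol.
n(HClO4) in the aliquot = 0.001271 mol.
[diluted HClO4] = 0.001271 / 0.01309 = 0.09708 M.
Dilution factor = 200.0/10.98 = 18.21, so [stock] = 0.09708 x 18.21 = 1.77 M.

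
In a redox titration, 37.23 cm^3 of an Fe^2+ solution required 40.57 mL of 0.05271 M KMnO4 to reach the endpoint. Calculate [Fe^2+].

0.287 M

n(KMnO4) = 0.05271 x 0.04057 = 0.002138 mol.
From the balanced equation, 1 mol KMnO4 reacts with 5 mol Fe^2+, so n(Fe^2+) = 0.002138 x 5/1 = 0.01069 mol.
[Fe^2+] = 0.01069 / 0.03723 L = 0.287 M.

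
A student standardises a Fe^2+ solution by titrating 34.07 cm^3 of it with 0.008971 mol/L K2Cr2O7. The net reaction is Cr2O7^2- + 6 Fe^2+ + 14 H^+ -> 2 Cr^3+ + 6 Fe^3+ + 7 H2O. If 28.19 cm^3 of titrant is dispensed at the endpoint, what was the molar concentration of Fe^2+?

0.0445 M

n(K2Cr2O7) = 0.008971 x 0.02819 = 0.0002529 mol.
From the balanced equation, 1 mol K2Cr2O7 reacts with 6 mol Fe^2+, so n(Fe^2+) = 0.0002529 x 6/1 = 0.001517 mol.
[Fe^2+] = 0.001517 / 0.03407 L = 0.0445 M.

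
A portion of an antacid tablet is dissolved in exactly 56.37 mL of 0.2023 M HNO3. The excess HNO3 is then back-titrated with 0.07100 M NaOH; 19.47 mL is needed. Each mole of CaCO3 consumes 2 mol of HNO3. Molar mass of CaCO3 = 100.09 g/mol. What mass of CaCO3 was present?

Total n(HNO3) added = 0.2023 x 0.05637 = 0.01140 mol.
n(NaOH) used = 0.07100 x 0.01947 = 0.001382 mol, which equals the excess n(HNO3).
So n(HNO3) consumed by the sample = 0.01140 - 0.001382 = 0.01002 mol.
n(CaCO3) = 0.01002 / 2 = 0.005011 mol.
mass = 0.005011 mol x 100.09 g/mol = 0.502 g.

0.502 g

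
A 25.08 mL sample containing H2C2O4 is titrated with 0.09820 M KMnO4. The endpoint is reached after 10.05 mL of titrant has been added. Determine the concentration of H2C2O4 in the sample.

0.0984 M

n(KMnO4) = 0.09820 x 0.01005 = 0.0009869 mol.
From the balanced equation, 2 mol KMnO4 reacts with 5 mol H2C2O4, so n(H2C2O4) = 0.0009869 x 5/2 = 0.002467 mol.
[H2C2O4] = 0.002467 / 0.02508 L = 0.0984 M.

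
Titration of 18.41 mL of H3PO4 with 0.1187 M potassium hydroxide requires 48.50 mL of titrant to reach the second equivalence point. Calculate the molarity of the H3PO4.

n(KOH) = 0.1187 x 0.04850 = 0.005757 mol.
At the second equivalence point, 2 mol OH^- react per mol H3PO4, so n(H3PO4) = 0.005757 / 2 = 0.002878 mol.
[H3PO4] = 0.002878 / 0.01841 L = 0.156 M.

0.156 M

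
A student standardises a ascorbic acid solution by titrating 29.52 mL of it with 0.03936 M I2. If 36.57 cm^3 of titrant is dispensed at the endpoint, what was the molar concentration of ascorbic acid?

n(I2) = 0.03936 x 0.03657 = 0.001439 mol.
From the balanced equation, 1 mol I2 reacts with 1 mol ascorbic acid, so n(ascorbic acid) = 0.001439 x 1/1 = 0.001439 mol.
[ascorbic acid] = 0.001439 / 0.02952 L = 0.0488 M.

0.0488 M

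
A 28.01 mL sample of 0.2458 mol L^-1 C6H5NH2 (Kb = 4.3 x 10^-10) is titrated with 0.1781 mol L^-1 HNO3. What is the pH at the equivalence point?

2.81

n(C6H5NH2) = 0.2458 x 0.02801 = 0.006885 mol; V(HNO3) at equivalence = 0.006885/0.1781 = 0.03866 L.
At equivalence the base is fully converted to C6H5NH3+; total volume = 0.06667 L, so [C6H5NH3+] = 0.006885/0.06667 = 0.1033 M.
Ka(C6H5NH3+) = Kw/Kb = 1.0e-14 / 4.3 x 10^-10 = 2.33e-5.
[H^+] = sqrt(Ka x [C6H5NH3+]) = sqrt(2.33e-5 x 0.1033) = 0.00155 M.
pH = -log(0.00155) = 2.81.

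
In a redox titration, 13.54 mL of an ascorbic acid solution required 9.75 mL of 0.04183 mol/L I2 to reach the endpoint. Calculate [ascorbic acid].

0.0301 M

n(I2) = 0.04183 x 0.009750 = 0.0004078 mol.
From the balanced equation, 1 mol I2 reacts with 1 mol ascorbic acid, so n(ascorbic acid) = 0.0004078 x 1/1 = 0.0004078 mol.
[ascorbic acid] = 0.0004078 / 0.01354 L = 0.0301 M.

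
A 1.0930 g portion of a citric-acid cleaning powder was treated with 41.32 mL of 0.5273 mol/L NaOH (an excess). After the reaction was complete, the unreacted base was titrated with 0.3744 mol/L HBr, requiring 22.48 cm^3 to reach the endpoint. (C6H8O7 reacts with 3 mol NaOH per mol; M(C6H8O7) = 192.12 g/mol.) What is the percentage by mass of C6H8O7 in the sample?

78.3%

Total n(NaOH) added = 0.5273 x 0.04132 = 0.02179 mol.
n(HBr) used = 0.3744 x 0.02248 = 0.008417 mol, which equals the excess n(NaOH).
So n(NaOH) consumed by the sample = 0.02179 - 0.008417 = 0.01337 mol.
n(C6H8O7) = 0.01337 / 3 = 0.004457 mol.
mass C6H8O7 = 0.004457 x 192.12 = 0.8563 g, so %C6H8O7 = 0.8563/1.0930 x 100 = 78.3%.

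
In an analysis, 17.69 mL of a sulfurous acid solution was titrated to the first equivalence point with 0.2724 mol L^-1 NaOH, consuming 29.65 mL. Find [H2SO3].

0.457 M

n(NaOH) = 0.2724 x 0.02965 = 0.008077 mol.
At the first equivalence point, 1 mol OH^- react per mol H2SO3, so n(H2SO3) = 0.008077 / 1 = 0.008077 mol.
[H2SO3] = 0.008077 / 0.01769 L = 0.457 M.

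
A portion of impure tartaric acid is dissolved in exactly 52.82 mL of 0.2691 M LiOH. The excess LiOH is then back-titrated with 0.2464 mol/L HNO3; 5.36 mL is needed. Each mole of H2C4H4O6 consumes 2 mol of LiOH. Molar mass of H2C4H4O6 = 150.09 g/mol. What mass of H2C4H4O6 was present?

Total n(LiOH) added = 0.2691 x 0.05282 = 0.01421 mol.
n(HNO3) used = 0.2464 x 0.005360 = 0.001321 mol, which equals the excess n(LiOH).
So n(LiOH) consumed by the sample = 0.01421 - 0.001321 = 0.01289 mol.
n(H2C4H4O6) = 0.01289 / 2 = 0.006447 mol.
mass = 0.006447 mol x 150.09 g/mol = 0.968 g.

0.968 g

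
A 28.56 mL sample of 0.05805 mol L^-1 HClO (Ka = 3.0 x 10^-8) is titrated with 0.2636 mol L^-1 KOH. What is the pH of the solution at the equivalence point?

10.10

n(HClO) = 0.05805 x 0.02856 = 0.001658 mol; V(KOH) at equivalence = 0.001658/0.2636 = 0.006289 L.
At equivalence all the acid is converted to ClO-; total volume = 0.02856 + 0.006289 = 0.03485 L, so [ClO-] = 0.001658/0.03485 = 0.04757 M.
Kb = Kw/Ka = 1.0e-14 / 3.0 x 10^-8 = 3.33e-7.
[OH^-] = sqrt(Kb x [ClO-]) = sqrt(3.33e-7 x 0.04757) = 0.000126 M.
pOH = 3.90, so pH = 14.00 - 3.90 = 10.10.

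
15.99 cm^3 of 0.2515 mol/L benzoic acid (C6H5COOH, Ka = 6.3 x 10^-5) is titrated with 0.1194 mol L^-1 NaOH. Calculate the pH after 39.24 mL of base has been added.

n(acid) = 0.2515 x 0.01599 = 0.004021 mol; n(NaOH) added = 0.1194 x 0.03924 = 0.004685 mol.
Base is in excess by 0.004685 - 0.004021 = 0.0006638 mol in a total volume of 0.05523 L.
[OH^-] = 0.0006638/0.05523 = 0.01202 M, so pOH = 1.92 and pH = 14.00 - 1.92 = 12.08.

12.08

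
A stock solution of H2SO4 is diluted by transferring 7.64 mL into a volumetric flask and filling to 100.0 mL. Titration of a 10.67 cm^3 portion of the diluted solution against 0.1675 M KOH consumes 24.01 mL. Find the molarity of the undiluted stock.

n(KOH) = 0.1675 x 0.02401 = 0.004022 mol.
n(H2SO4) in the aliquot = 0.004022 x 1/2 = 0.002011 mol.
[diluted H2SO4] = 0.002011 / 0.01067 = 0.1885 M.
Dilution factor = 100.0/7.640 = 13.09, so [stock] = 0.1885 x 13.09 = 2.47 M.

2.47 M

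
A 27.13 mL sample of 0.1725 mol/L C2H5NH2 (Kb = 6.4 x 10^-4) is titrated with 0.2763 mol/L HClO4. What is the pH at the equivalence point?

5.89

n(C2H5NH2) = 0.1725 x 0.02713 = 0.004680 mol; V(HClO4) at equivalence = 0.004680/0.2763 = 0.01694 L.
At equivalence the base is fully converted to C2H5NH3+; total volume = 0.04407 L, so [C2H5NH3+] = 0.004680/0.04407 = 0.1062 M.
Ka(C2H5NH3+) = Kw/Kb = 1.0e-14 / 6.4 x 10^-4 = 1.56e-11.
[H^+] = sqrt(Ka x [C2H5NH3+]) = sqrt(1.56e-11 x 0.1062) = 1.29e-6 M.
pH = -log(1.29e-6) = 5.89.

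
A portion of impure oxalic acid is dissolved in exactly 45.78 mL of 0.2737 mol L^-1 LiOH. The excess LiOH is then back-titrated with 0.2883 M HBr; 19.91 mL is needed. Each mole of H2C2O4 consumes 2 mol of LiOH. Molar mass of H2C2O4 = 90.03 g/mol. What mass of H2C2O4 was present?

0.306 g

Total n(LiOH) added = 0.2737 x 0.04578 = 0.01253 mol.
n(HBr) used = 0.2883 x 0.01991 = 0.005740 mol, which equals the excess n(LiOH).
So n(LiOH) consumed by the sample = 0.01253 - 0.005740 = 0.006790 mol.
n(H2C2O4) = 0.006790 / 2 = 0.003395 mol.
mass = 0.003395 mol x 90.03 g/mol = 0.306 g.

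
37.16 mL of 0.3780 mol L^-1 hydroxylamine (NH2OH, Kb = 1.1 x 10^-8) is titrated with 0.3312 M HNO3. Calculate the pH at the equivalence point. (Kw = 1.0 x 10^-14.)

n(NH2OH) = 0.3780 x 0.03716 = 0.01405 mol; V(HNO3) at equivalence = 0.01405/0.3312 = 0.04241 L.
At equivalence the base is fully converted to NH3OH+; total volume = 0.07957 L, so [NH3OH+] = 0.01405/0.07957 = 0.1765 M.
Ka(NH3OH+) = Kw/Kb = 1.0e-14 / 1.1 x 10^-8 = 9.09e-7.
[H^+] = sqrt(Ka x [NH3OH+]) = sqrt(9.09e-7 x 0.1765) = 0.000401 M.
pH = -log(0.000401) = 3.40.

3.40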